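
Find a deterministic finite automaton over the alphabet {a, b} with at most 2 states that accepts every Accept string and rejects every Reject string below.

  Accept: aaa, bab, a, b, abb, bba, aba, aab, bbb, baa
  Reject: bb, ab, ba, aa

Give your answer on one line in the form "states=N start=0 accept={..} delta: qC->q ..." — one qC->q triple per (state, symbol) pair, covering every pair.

states=2 start=0 accept={1} delta: 0a->1 0b->1 1a->0 1b->0

Fold the examples into a partial DFA from state 0: repeatedly fix the first undefined (state, symbol) met by the shortest-then-alphabetical prefix, trying targets in increasing order and rejecting any under which an Accept and a Reject string meet in one state with the same remainder; add a state when all current targets are rejected. Accepting states are where Accept strings end.
a: 0a undefined. 0a->0: no, aaa/aa meet in 0. Open state 1: 0a->1.
b: 0b undefined. 0b->0: no, bab/ab meet in 1 with "b" left. 0b->1: ok.
aa: 1a undefined. 1a->0: ok.
ab: 1b undefined. 1b->0: ok.
All examples now run through 2 states with every (state, symbol) defined. Accept strings end in {1}, Reject strings end in {0}; accept={1}.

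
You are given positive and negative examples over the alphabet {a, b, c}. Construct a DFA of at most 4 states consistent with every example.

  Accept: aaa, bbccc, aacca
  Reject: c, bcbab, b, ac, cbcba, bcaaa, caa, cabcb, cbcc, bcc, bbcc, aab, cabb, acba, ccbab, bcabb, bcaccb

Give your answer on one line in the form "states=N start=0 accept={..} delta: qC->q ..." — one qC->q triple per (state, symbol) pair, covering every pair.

Grow the machine one transition at a time. Run the examples from 0; the earliest place one falls off (shortest prefix, ties alphabetical) gets sent to the lowest-numbered state that keeps every Accept/Reject pair distinguishable — a pair clashes when both reach the same state with identical unread suffix — and to a fresh state only if none does.
a: 0a undefined. 0a->0: ok.
b: 0b undefined. 0b->0: no, aaa/b meet in 0. Open state 1: 0b->1.
c: 0c undefined. 0c->0: no, aaa/c meet in 0. 0c->1: ok.
bb: 1b undefined. 1b->0: no, aaa/cbcba meet in 0. 1b->1: ok.
bc: 1c undefined. 1c->0: no, aaa/bcaaa meet in 0. 1c->1: no, bbccc/c meet in 1. Open state 2: 1c->2.
ca: 1a undefined. 1a->0: no, aaa/caa meet in 0. 1a->1: ok.
bca: 2a undefined. 2a->0: no, aaa/bcaaa meet in 0. 2a->1: no, aacca/c meet in 1. 2a->2: no, aacca/bcaaa meet in 2. Open state 3: 2a->3.
bcb: 2b undefined. 2b->0: no, aaa/cbcba meet in 0. 2b->1: ok.
bcc: 2c undefined. 2c->0: no, aaa/cbcc meet in 0. 2c->1: ok.
bcaa: 3a undefined. 3a->0: no, aaa/bcaaa meet in 0. 3a->1: ok.
bcab: 3b undefined. 3b->0: ok.
bcac: 3c undefined. 3c->0: ok.
All examples now run through 4 states with every (state, symbol) defined. Accept strings end in {0,2,3}, Reject strings end in {1}; accept={0,2,3}.

states=4 start=0 accept={0,2,3} delta: 0a->0 0b->1 0c->1 1a->1 1b->1 1c->2 2a->3 2b->1 2c->1 3a->1 3b->0 3c->0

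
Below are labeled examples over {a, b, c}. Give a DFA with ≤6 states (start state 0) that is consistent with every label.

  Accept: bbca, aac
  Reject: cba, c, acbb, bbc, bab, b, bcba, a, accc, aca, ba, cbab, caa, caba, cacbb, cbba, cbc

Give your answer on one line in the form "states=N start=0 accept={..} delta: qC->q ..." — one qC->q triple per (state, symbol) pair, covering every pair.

states=3 start=0 accept={2} delta: 0a->1 0b->0 0c->1 1a->2 1b->0 1c->0 2a->0 2b->0 2c->2

State merging on the prefix tree: take the shortest (then alphabetical) example prefix whose next move is undefined and point that move at state 0, else 1, else 2, ...; a target is out if some Accept/Reject pair would then sit in one state with the same input left (inseparable). If every existing state is out, open a new one.
a: 0a undefined. 0a->0: no, aac/c meet in 0 with "c" left. Open state 1: 0a->1.
b: 0b undefined. 0b->0: ok.
c: 0c undefined. 0c->0: no, bbca/cba meet in 1. 0c->1: ok.
aa: 1a undefined. 1a->0: no, bbca/b meet in 0. 1a->1: no, bbca/c meet in 1. Open state 2: 1a->2.
ac: 1c undefined. 1c->0: ok.
cb: 1b undefined. 1b->0: ok.
aac: 2c undefined. 2c->0: no, aac/acbb meet in 0. 2c->1: no, aac/cba meet in 1. 2c->2: ok.
caa: 2a undefined. 2a->0: ok.
cab: 2b undefined. 2b->0: ok.
All examples now run through 3 states with every (state, symbol) defined. Accept strings end in {2}, Reject strings end in {0,1}; accept={2}.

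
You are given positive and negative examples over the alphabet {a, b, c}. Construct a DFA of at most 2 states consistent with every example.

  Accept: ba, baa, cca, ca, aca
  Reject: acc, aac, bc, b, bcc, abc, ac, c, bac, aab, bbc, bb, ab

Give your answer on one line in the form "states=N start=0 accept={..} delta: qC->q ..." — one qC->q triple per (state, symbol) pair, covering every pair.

states=2 start=0 accept={0} delta: 0a->0 0b->1 0c->1 1a->0 1b->1 1c->1

State merging on the prefix tree: take the shortest (then alphabetical) example prefix whose next move is undefined and point that move at state 0, else 1, else 2, ...; a target is out if some Accept/Reject pair would then sit in one state with the same input left (inseparable). If every existing state is out, open a new one.
a: 0a undefined. 0a->0: ok.
b: 0b undefined. 0b->0: no, ba/b meet in 0. Open state 1: 0b->1.
c: 0c undefined. 0c->0: no, cca/acc meet in 0. 0c->1: ok.
ba: 1a undefined. 1a->0: ok.
bb: 1b undefined. 1b->0: no, ba/bb meet in 0. 1b->1: ok.
bc: 1c undefined. 1c->0: no, ba/acc meet in 0. 1c->1: ok.
All examples now run through 2 states with every (state, symbol) defined. Accept strings end in {0}, Reject strings end in {1}; accept={0}.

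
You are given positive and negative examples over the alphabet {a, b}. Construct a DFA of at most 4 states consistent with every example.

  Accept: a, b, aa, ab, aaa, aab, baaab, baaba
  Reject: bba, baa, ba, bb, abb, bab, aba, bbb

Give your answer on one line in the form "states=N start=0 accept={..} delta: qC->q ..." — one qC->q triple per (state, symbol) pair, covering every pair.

states=4 start=0 accept={0,1} delta: 0a->0 0b->1 1a->2 1b->2 2a->3 2b->2 3a->0 3b->0

State merging on the prefix tree: take the shortest (then alphabetical) example prefix whose next move is undefined and point that move at state 0, else 1, else 2, ...; a target is out if some Accept/Reject pair would then sit in one state with the same input left (inseparable). If every existing state is out, open a new one.
a: 0a undefined. 0a->0: ok.
b: 0b undefined. 0b->0: no, a/bba meet in 0. Open state 1: 0b->1.
ba: 1a undefined. 1a->0: no, a/baa meet in 0. 1a->1: no, b/baa meet in 1. Open state 2: 1a->2.
bb: 1b undefined. 1b->0: no, a/bba meet in 0. 1b->1: no, b/bb meet in 1. 1b->2: ok.
baa: 2a undefined. 2a->0: no, a/bba meet in 0. 2a->1: no, b/bba meet in 1. 2a->2: no, baaab/bab meet in 2 with "b" left. Open state 3: 2a->3.
bab: 2b undefined. 2b->0: no, a/bab meet in 0. 2b->1: no, b/bab meet in 1. 2b->2: ok.
baaa: 3a undefined. 3a->0: ok.
baab: 3b undefined. 3b->0: ok.
All examples now run through 4 states with every (state, symbol) defined. Accept strings end in {0,1}, Reject strings end in {2,3}; accept={0,1}.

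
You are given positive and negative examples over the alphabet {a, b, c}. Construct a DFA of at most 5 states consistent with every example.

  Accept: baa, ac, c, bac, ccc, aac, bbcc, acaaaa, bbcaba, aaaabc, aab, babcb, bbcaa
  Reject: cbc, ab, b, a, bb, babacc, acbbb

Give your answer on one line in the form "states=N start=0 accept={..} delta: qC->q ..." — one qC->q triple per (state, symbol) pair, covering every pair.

Grow the machine one transition at a time. Run the examples from 0; the earliest place one falls off (shortest prefix, ties alphabetical) gets sent to the lowest-numbered state that keeps every Accept/Reject pair distinguishable — a pair clashes when both reach the same state with identical unread suffix — and to a fresh state only if none does.
a: 0a undefined. 0a->0: no, aab/ab meet in 0 with "b" left. Open state 1: 0a->1.
b: 0b undefined. 0b->0: ok.
c: 0c undefined. 0c->0: no, c/cbc meet in 0. 0c->1: no, c/a meet in 1. Open state 2: 0c->2.
aa: 1a undefined. 1a->0: no, baa/b meet in 0. 1a->1: no, baa/a meet in 1. 1a->2: ok.
ab: 1b undefined. 1b->0: ok.
ac: 1c undefined. 1c->0: no, baa/babacc meet in 2. 1c->1: no, ac/a meet in 1. 1c->2: no, aac/babacc meet in 2 with "c" left. Open state 3: 1c->3.
cb: 2b undefined. 2b->0: no, baa/cbc meet in 2. 2b->1: no, ac/cbc meet in 3. 2b->2: no, aac/cbc meet in 2 with "c" left. 2b->3: ok.
cc: 2c undefined. 2c->0: no, aac/ab meet in 0. 2c->1: no, aac/a meet in 1. 2c->2: ok.
aaa: 2a undefined. 2a->0: no, bbcaba/a meet in 1. 2a->1: no, bbcaba/a meet in 1. 2a->2: no, aaaabc/cbc meet in 3 with "c" left. 2a->3: ok.
aca: 3a undefined. 3a->0: no, bbcaa/ab meet in 0. 3a->1: no, acaaaa/a meet in 1. 3a->2: no, aaaabc/cbc meet in 3 with "c" left. 3a->3: ok.
acb: 3b undefined. 3b->0: no, bbcaba/a meet in 1. 3b->1: ok.
cbc: 3c undefined. 3c->0: ok.
All examples now run through 4 states with every (state, symbol) defined. Accept strings end in {2,3}, Reject strings end in {0,1}; accept={2,3}.

states=4 start=0 accept={2,3} delta: 0a->1 0b->0 0c->2 1a->2 1b->0 1c->3 2a->3 2b->3 2c->2 3a->3 3b->1 3c->0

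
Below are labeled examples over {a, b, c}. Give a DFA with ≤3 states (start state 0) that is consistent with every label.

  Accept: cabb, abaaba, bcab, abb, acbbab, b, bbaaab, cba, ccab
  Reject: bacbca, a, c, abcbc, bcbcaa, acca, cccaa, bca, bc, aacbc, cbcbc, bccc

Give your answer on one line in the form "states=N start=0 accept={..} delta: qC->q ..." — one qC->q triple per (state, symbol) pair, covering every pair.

states=2 start=0 accept={1} delta: 0a->0 0b->1 0c->0 1a->1 1b->1 1c->0

Fold the examples into a partial DFA from state 0: repeatedly fix the first undefined (state, symbol) met by the shortest-then-alphabetical prefix, trying targets in increasing order and rejecting any under which an Accept and a Reject string meet in one state with the same remainder; add a state when all current targets are rejected. Accepting states are where Accept strings end.
a: 0a undefined. 0a->0: ok.
b: 0b undefined. 0b->0: no, abaaba/a meet in 0. Open state 1: 0b->1.
c: 0c undefined. 0c->0: ok.
ba: 1a undefined. 1a->0: no, abaaba/a meet in 0. 1a->1: ok.
bb: 1b undefined. 1b->0: no, cabb/a meet in 0. 1b->1: ok.
bc: 1c undefined. 1c->0: ok.
All examples now run through 2 states with every (state, symbol) defined. Accept strings end in {1}, Reject strings end in {0}; accept={1}.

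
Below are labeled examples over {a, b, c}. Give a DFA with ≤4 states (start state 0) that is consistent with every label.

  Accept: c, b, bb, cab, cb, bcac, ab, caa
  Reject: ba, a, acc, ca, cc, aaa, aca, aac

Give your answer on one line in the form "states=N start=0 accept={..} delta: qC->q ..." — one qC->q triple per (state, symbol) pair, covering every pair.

Fold the examples into a partial DFA from state 0: repeatedly fix the first undefined (state, symbol) met by the shortest-then-alphabetical prefix, trying targets in increasing order and rejecting any under which an Accept and a Reject string meet in one state with the same remainder; add a state when all current targets are rejected. Accepting states are where Accept strings end.
a: 0a undefined. 0a->0: no, c/aac meet in 0 with "c" left. Open state 1: 0a->1.
b: 0b undefined. 0b->0: ok.
c: 0c undefined. 0c->0: no, c/cc meet in 0. 0c->1: no, c/ba meet in 1. Open state 2: 0c->2.
aa: 1a undefined. 1a->0: no, c/aac meet in 2. 1a->1: ok.
ab: 1b undefined. 1b->0: ok.
ac: 1c undefined. 1c->0: no, c/acc meet in 2. 1c->1: ok.
ca: 2a undefined. 2a->0: no, b/ca meet in 0. 2a->1: no, bcac/ba meet in 1. 2a->2: no, c/ca meet in 2. Open state 3: 2a->3.
cb: 2b undefined. 2b->0: ok.
cc: 2c undefined. 2c->0: no, b/cc meet in 0. 2c->1: ok.
caa: 3a undefined. 3a->0: ok.
cab: 3b undefined. 3b->0: ok.
bcac: 3c undefined. 3c->0: ok.
All examples now run through 4 states with every (state, symbol) defined. Accept strings end in {0,2}, Reject strings end in {1,3}; accept={0,2}.

states=4 start=0 accept={0,2} delta: 0a->1 0b->0 0c->2 1a->1 1b->0 1c->1 2a->3 2b->0 2c->1 3a->0 3b->0 3c->0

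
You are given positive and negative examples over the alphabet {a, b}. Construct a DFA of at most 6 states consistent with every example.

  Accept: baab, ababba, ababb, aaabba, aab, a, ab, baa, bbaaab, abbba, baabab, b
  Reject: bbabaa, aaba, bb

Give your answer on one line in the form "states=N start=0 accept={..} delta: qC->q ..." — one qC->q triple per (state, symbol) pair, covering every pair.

Grow the machine one transition at a time. Run the examples from 0; the earliest place one falls off (shortest prefix, ties alphabetical) gets sent to the lowest-numbered state that keeps every Accept/Reject pair distinguishable — a pair clashes when both reach the same state with identical unread suffix — and to a fresh state only if none does.
a: 0a undefined. 0a->0: ok.
b: 0b undefined. 0b->0: no, baab/bbabaa meet in 0. Open state 1: 0b->1.
ba: 1a undefined. 1a->0: no, ababb/bb meet in 1 with "b" left. 1a->1: no, baab/bb meet in 1 with "b" left. Open state 2: 1a->2.
bb: 1b undefined. 1b->0: no, aaabba/bb meet in 0. 1b->1: no, aaabba/aaba meet in 2. 1b->2: ok.
baa: 2a undefined. 2a->0: no, aaabba/bbabaa meet in 0. 2a->1: no, baab/bbabaa meet in 2. 2a->2: no, aaabba/aaba meet in 2. Open state 3: 2a->3.
abab: 2b undefined. 2b->0: no, ababba/aaba meet in 2. 2b->1: no, ababb/aaba meet in 2. 2b->2: no, ababb/aaba meet in 2. 2b->3: ok.
baab: 3b undefined. 3b->0: no, baab/bbabaa meet in 0. 3b->1: no, ababba/aaba meet in 2. 3b->2: no, baab/aaba meet in 2. 3b->3: ok.
bbaa: 3a undefined. 3a->0: no, ababba/bbabaa meet in 0. 3a->1: no, baabab/bbabaa meet in 2. 3a->2: no, baab/bbabaa meet in 3. 3a->3: no, baab/bbabaa meet in 3. Open state 4: 3a->4.
bbaaa: 4a undefined. 4a->0: no, a/bbabaa meet in 0. 4a->1: no, aab/bbabaa meet in 1. 4a->2: ok.
baabab: 4b undefined. 4b->0: ok.
All examples now run through 5 states with every (state, symbol) defined. Accept strings end in {0,1,3,4}, Reject strings end in {2}; accept={0,1,3,4}.

states=5 start=0 accept={0,1,3,4} delta: 0a->0 0b->1 1a->2 1b->2 2a->3 2b->3 3a->4 3b->3 4a->2 4b->0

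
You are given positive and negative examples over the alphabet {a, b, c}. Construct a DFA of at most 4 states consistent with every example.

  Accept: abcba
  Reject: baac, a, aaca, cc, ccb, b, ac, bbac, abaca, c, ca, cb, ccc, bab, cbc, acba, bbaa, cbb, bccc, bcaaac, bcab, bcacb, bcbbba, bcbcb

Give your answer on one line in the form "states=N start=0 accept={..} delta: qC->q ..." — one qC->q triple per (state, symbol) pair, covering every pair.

states=4 start=0 accept={3} delta: 0a->0 0b->1 0c->0 1a->0 1b->0 1c->2 2a->0 2b->3 2c->0 3a->3 3b->0 3c->0

State merging on the prefix tree: take the shortest (then alphabetical) example prefix whose next move is undefined and point that move at state 0, else 1, else 2, ...; a target is out if some Accept/Reject pair would then sit in one state with the same input left (inseparable). If every existing state is out, open a new one.
a: 0a undefined. 0a->0: ok.
b: 0b undefined. 0b->0: no, abcba/acba meet in 0 with "cba" left. Open state 1: 0b->1.
c: 0c undefined. 0c->0: ok.
ba: 1a undefined. 1a->0: ok.
bb: 1b undefined. 1b->0: ok.
bc: 1c undefined. 1c->0: no, abcba/baac meet in 0. 1c->1: no, abcba/baac meet in 0. Open state 2: 1c->2.
bca: 2a undefined. 2a->0: ok.
bcb: 2b undefined. 2b->0: no, abcba/baac meet in 0. 2b->1: no, abcba/baac meet in 0. 2b->2: no, abcba/baac meet in 0. Open state 3: 2b->3.
bcc: 2c undefined. 2c->0: ok.
bcbb: 3b undefined. 3b->0: ok.
bcbc: 3c undefined. 3c->0: ok.
abcba: 3a undefined. 3a->0: no, abcba/baac meet in 0. 3a->1: no, abcba/ccb meet in 1. 3a->2: no, abcba/cbc meet in 2. 3a->3: ok.
All examples now run through 4 states with every (state, symbol) defined. Accept strings end in {3}, Reject strings end in {0,1,2}; accept={3}.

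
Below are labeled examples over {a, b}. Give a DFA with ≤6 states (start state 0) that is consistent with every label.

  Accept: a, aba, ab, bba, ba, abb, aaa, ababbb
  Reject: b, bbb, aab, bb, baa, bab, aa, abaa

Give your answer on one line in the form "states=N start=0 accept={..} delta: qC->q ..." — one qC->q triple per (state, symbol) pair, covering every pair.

Grow the machine one transition at a time. Run the examples from 0; the earliest place one falls off (shortest prefix, ties alphabetical) gets sent to the lowest-numbered state that keeps every Accept/Reject pair distinguishable — a pair clashes when both reach the same state with identical unread suffix — and to a fresh state only if none does.
a: 0a undefined. 0a->0: no, a/aa meet in 0. Open state 1: 0a->1.
b: 0b undefined. 0b->0: no, ab/bab meet in 1 with "b" left. 0b->1: no, a/b meet in 1. Open state 2: 0b->2.
aa: 1a undefined. 1a->0: ok.
ab: 1b undefined. 1b->0: no, ab/aa meet in 0. 1b->1: no, a/abaa meet in 1. 1b->2: no, ab/b meet in 2. Open state 3: 1b->3.
ba: 2a undefined. 2a->0: no, a/baa meet in 1. 2a->1: no, ab/bab meet in 3. 2a->2: no, ba/b meet in 2. 2a->3: no, aba/baa meet in 3 with "a" left. Open state 4: 2a->4.
bb: 2b undefined. 2b->0: ok.
aba: 3a undefined. 3a->0: no, a/abaa meet in 1. 3a->1: ok.
abb: 3b undefined. 3b->0: no, abb/bb meet in 0. 3b->1: ok.
baa: 4a undefined. 4a->0: ok.
bab: 4b undefined. 4b->0: ok.
All examples now run through 5 states with every (state, symbol) defined. Accept strings end in {1,3,4}, Reject strings end in {0,2}; accept={1,3,4}.

states=5 start=0 accept={1,3,4} delta: 0a->1 0b->2 1a->0 1b->3 2a->4 2b->0 3a->1 3b->1 4a->0 4b->0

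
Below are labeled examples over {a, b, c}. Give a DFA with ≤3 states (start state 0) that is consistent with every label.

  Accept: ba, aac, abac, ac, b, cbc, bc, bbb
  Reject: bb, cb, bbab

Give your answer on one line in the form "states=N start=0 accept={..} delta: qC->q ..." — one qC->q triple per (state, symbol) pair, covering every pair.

Grow the machine one transition at a time. Run the examples from 0; the earliest place one falls off (shortest prefix, ties alphabetical) gets sent to the lowest-numbered state that keeps every Accept/Reject pair distinguishable — a pair clashes when both reach the same state with identical unread suffix — and to a fresh state only if none does.
a: 0a undefined. 0a->0: ok.
b: 0b undefined. 0b->0: no, ba/bb meet in 0. Open state 1: 0b->1.
c: 0c undefined. 0c->0: no, b/cb meet in 1. 0c->1: ok.
ba: 1a undefined. 1a->0: ok.
bb: 1b undefined. 1b->0: no, ba/bb meet in 0. 1b->1: no, aac/bb meet in 1. Open state 2: 1b->2.
bc: 1c undefined. 1c->0: ok.
bba: 2a undefined. 2a->0: no, aac/bbab meet in 1. 2a->1: ok.
bbb: 2b undefined. 2b->0: ok.
cbc: 2c undefined. 2c->0: ok.
All examples now run through 3 states with every (state, symbol) defined. Accept strings end in {0,1}, Reject strings end in {2}; accept={0,1}.

states=3 start=0 accept={0,1} delta: 0a->0 0b->1 0c->1 1a->0 1b->2 1c->0 2a->1 2b->0 2c->0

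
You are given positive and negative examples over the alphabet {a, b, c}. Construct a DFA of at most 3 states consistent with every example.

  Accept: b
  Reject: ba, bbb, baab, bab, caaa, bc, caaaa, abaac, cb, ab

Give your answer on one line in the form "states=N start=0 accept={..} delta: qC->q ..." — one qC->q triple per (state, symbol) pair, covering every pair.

states=3 start=0 accept={1} delta: 0a->1 0b->1 0c->1 1a->2 1b->2 1c->0 2a->2 2b->0 2c->0

State merging on the prefix tree: take the shortest (then alphabetical) example prefix whose next move is undefined and point that move at state 0, else 1, else 2, ...; a target is out if some Accept/Reject pair would then sit in one state with the same input left (inseparable). If every existing state is out, open a new one.
a: 0a undefined. 0a->0: no, b/ab meet in 0 with "b" left. Open state 1: 0a->1.
b: 0b undefined. 0b->0: no, b/bbb meet in 0. 0b->1: ok.
c: 0c undefined. 0c->0: no, b/cb meet in 1. 0c->1: ok.
ab: 1b undefined. 1b->0: no, b/bbb meet in 1. 1b->1: no, b/bbb meet in 1. Open state 2: 1b->2.
ba: 1a undefined. 1a->0: no, b/bab meet in 1. 1a->1: no, b/ba meet in 1. 1a->2: ok.
bc: 1c undefined. 1c->0: ok.
aba: 2a undefined. 2a->0: no, b/baab meet in 1. 2a->1: no, b/caaaa meet in 1. 2a->2: ok.
bab: 2b undefined. 2b->0: ok.
abaac: 2c undefined. 2c->0: ok.
All examples now run through 3 states with every (state, symbol) defined. Accept strings end in {1}, Reject strings end in {0,2}; accept={1}.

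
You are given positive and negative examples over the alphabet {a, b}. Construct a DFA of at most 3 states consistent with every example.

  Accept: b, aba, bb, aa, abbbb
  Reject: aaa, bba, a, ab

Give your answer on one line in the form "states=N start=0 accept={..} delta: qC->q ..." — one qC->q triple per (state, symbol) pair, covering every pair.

State merging on the prefix tree: take the shortest (then alphabetical) example prefix whose next move is undefined and point that move at state 0, else 1, else 2, ...; a target is out if some Accept/Reject pair would then sit in one state with the same input left (inseparable). If every existing state is out, open a new one.
a: 0a undefined. 0a->0: no, b/ab meet in 0 with "b" left. Open state 1: 0a->1.
b: 0b undefined. 0b->0: ok.
aa: 1a undefined. 1a->0: ok.
ab: 1b undefined. 1b->0: no, b/ab meet in 0. 1b->1: no, abbbb/aaa meet in 1. Open state 2: 1b->2.
aba: 2a undefined. 2a->0: ok.
abb: 2b undefined. 2b->0: ok.
All examples now run through 3 states with every (state, symbol) defined. Accept strings end in {0}, Reject strings end in {1,2}; accept={0}.

states=3 start=0 accept={0} delta: 0a->1 0b->0 1a->0 1b->2 2a->0 2b->0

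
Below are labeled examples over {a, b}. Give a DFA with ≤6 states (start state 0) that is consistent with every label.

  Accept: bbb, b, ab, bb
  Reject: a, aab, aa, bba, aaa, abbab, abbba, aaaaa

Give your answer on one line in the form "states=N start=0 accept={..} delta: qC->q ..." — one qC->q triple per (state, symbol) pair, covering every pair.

Fold the examples into a partial DFA from state 0: repeatedly fix the first undefined (state, symbol) met by the shortest-then-alphabetical prefix, trying targets in increasing order and rejecting any under which an Accept and a Reject string meet in one state with the same remainder; add a state when all current targets are rejected. Accepting states are where Accept strings end.
a: 0a undefined. 0a->0: no, b/aab meet in 0 with "b" left. Open state 1: 0a->1.
b: 0b undefined. 0b->0: ok.
aa: 1a undefined. 1a->0: no, bbb/aab meet in 0. 1a->1: no, ab/aab meet in 1 with "b" left. Open state 2: 1a->2.
ab: 1b undefined. 1b->0: no, bbb/abbab meet in 0. 1b->1: no, ab/a meet in 1. 1b->2: no, ab/aa meet in 2. Open state 3: 1b->3.
aaa: 2a undefined. 2a->0: no, bbb/aaa meet in 0. 2a->1: ok.
aab: 2b undefined. 2b->0: no, bbb/aab meet in 0. 2b->1: ok.
abb: 3b undefined. 3b->0: no, ab/abbab meet in 3. 3b->1: ok.
abbba: 3a undefined. 3a->0: no, bbb/abbba meet in 0. 3a->1: ok.
All examples now run through 4 states with every (state, symbol) defined. Accept strings end in {0,3}, Reject strings end in {1,2}; accept={0,3}.

states=4 start=0 accept={0,3} delta: 0a->1 0b->0 1a->2 1b->3 2a->1 2b->1 3a->1 3b->1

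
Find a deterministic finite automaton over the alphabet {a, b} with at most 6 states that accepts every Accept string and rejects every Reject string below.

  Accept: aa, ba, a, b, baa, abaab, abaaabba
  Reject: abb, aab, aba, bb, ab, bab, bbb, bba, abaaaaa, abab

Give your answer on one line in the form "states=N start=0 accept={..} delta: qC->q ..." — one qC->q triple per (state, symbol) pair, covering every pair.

State merging on the prefix tree: take the shortest (then alphabetical) example prefix whose next move is undefined and point that move at state 0, else 1, else 2, ...; a target is out if some Accept/Reject pair would then sit in one state with the same input left (inseparable). If every existing state is out, open a new one.
a: 0a undefined. 0a->0: no, ba/aba meet in 0 with "ba" left. Open state 1: 0a->1.
b: 0b undefined. 0b->0: no, ba/bba meet in 1. 0b->1: ok.
aa: 1a undefined. 1a->0: no, a/aab meet in 1. 1a->1: ok.
ab: 1b undefined. 1b->0: no, aa/abb meet in 1. 1b->1: no, aa/abb meet in 1. Open state 2: 1b->2.
aba: 2a undefined. 2a->0: no, aa/abaaaaa meet in 1. 2a->1: no, aa/aba meet in 1. 2a->2: no, abaab/abb meet in 2 with "b" left. Open state 3: 2a->3.
abb: 2b undefined. 2b->0: ok.
abaa: 3a undefined. 3a->0: no, aa/abaaaaa meet in 1. 3a->1: no, aa/abaaaaa meet in 1. 3a->2: no, abaab/abb meet in 0. 3a->3: no, abaab/abab meet in 3 with "b" left. Open state 4: 3a->4.
abab: 3b undefined. 3b->0: ok.
abaaa: 4a undefined. 4a->0: no, aa/abaaaaa meet in 1. 4a->1: no, aa/abaaaaa meet in 1. 4a->2: ok.
abaab: 4b undefined. 4b->0: no, abaab/abb meet in 0. 4b->1: ok.
All examples now run through 5 states with every (state, symbol) defined. Accept strings end in {1}, Reject strings end in {0,2,3,4}; accept={1}.

states=5 start=0 accept={1} delta: 0a->1 0b->1 1a->1 1b->2 2a->3 2b->0 3a->4 3b->0 4a->2 4b->1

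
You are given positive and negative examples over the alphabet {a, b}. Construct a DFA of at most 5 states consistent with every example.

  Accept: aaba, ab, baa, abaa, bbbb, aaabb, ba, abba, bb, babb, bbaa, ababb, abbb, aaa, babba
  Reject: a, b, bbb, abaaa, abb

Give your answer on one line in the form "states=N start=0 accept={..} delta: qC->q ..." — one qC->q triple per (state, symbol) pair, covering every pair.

Fold the examples into a partial DFA from state 0: repeatedly fix the first undefined (state, symbol) met by the shortest-then-alphabetical prefix, trying targets in increasing order and rejecting any under which an Accept and a Reject string meet in one state with the same remainder; add a state when all current targets are rejected. Accepting states are where Accept strings end.
a: 0a undefined. 0a->0: no, ab/b meet in 0 with "b" left. Open state 1: 0a->1.
b: 0b undefined. 0b->0: no, bbbb/b meet in 0. 0b->1: ok.
aa: 1a undefined. 1a->0: no, baa/a meet in 1. 1a->1: no, baa/a meet in 1. Open state 2: 1a->2.
ab: 1b undefined. 1b->0: no, baa/abaaa meet in 2 with "a" left. 1b->1: no, ab/a meet in 1. 1b->2: ok.
aaa: 2a undefined. 2a->0: no, ab/abaaa meet in 2. 2a->1: no, baa/a meet in 1. 2a->2: no, ab/abaaa meet in 2. Open state 3: 2a->3.
aab: 2b undefined. 2b->0: no, aaba/a meet in 1. 2b->1: ok.
aaab: 3b undefined. 3b->0: no, aaabb/a meet in 1. 3b->1: ok.
abaa: 3a undefined. 3a->0: ok.
All examples now run through 4 states with every (state, symbol) defined. Accept strings end in {0,2,3}, Reject strings end in {1}; accept={0,2,3}.

states=4 start=0 accept={0,2,3} delta: 0a->1 0b->1 1a->2 1b->2 2a->3 2b->1 3a->0 3b->1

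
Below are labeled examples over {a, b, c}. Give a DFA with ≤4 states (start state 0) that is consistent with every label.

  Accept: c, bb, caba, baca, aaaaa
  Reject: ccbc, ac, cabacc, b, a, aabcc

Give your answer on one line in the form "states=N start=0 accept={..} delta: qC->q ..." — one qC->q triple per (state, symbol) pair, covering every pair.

State merging on the prefix tree: take the shortest (then alphabetical) example prefix whose next move is undefined and point that move at state 0, else 1, else 2, ...; a target is out if some Accept/Reject pair would then sit in one state with the same input left (inseparable). If every existing state is out, open a new one.
a: 0a undefined. 0a->0: no, c/ac meet in 0 with "c" left. Open state 1: 0a->1.
b: 0b undefined. 0b->0: no, bb/b meet in 0. 0b->1: ok.
c: 0c undefined. 0c->0: ok.
aa: 1a undefined. 1a->0: no, baca/b meet in 1. 1a->1: no, aaaaa/b meet in 1. Open state 2: 1a->2.
ac: 1c undefined. 1c->0: no, c/ccbc meet in 0. 1c->1: ok.
bb: 1b undefined. 1b->0: no, caba/ccbc meet in 1. 1b->1: no, bb/ccbc meet in 1. 1b->2: ok.
aaa: 2a undefined. 2a->0: no, c/cabacc meet in 0. 2a->1: no, caba/ccbc meet in 1. 2a->2: ok.
aab: 2b undefined. 2b->0: no, c/aabcc meet in 0. 2b->1: ok.
bac: 2c undefined. 2c->0: no, c/cabacc meet in 0. 2c->1: ok.
All examples now run through 3 states with every (state, symbol) defined. Accept strings end in {0,2}, Reject strings end in {1}; accept={0,2}.

states=3 start=0 accept={0,2} delta: 0a->1 0b->1 0c->0 1a->2 1b->2 1c->1 2a->2 2b->1 2c->1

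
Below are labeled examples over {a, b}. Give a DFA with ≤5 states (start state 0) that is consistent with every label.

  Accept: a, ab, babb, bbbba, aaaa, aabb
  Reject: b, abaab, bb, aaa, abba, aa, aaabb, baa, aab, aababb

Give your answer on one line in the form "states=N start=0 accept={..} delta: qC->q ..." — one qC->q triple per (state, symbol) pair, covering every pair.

states=4 start=0 accept={1} delta: 0a->1 0b->0 1a->2 1b->1 2a->0 2b->3 3a->0 3b->1

Fold the examples into a partial DFA from state 0: repeatedly fix the first undefined (state, symbol) met by the shortest-then-alphabetical prefix, trying targets in increasing order and rejecting any under which an Accept and a Reject string meet in one state with the same remainder; add a state when all current targets are rejected. Accepting states are where Accept strings end.
a: 0a undefined. 0a->0: no, a/aaa meet in 0. Open state 1: 0a->1.
b: 0b undefined. 0b->0: ok.
aa: 1a undefined. 1a->0: no, a/aaa meet in 1. 1a->1: no, a/aaa meet in 1. Open state 2: 1a->2.
ab: 1b undefined. 1b->0: no, a/abba meet in 1. 1b->1: ok.
aaa: 2a undefined. 2a->0: ok.
aab: 2b undefined. 2b->0: no, a/aababb meet in 1. 2b->1: no, a/aab meet in 1. 2b->2: no, aabb/abba meet in 2. Open state 3: 2b->3.
aaba: 3a undefined. 3a->0: ok.
aabb: 3b undefined. 3b->0: no, aabb/b meet in 0. 3b->1: ok.
All examples now run through 4 states with every (state, symbol) defined. Accept strings end in {1}, Reject strings end in {0,2,3}; accept={1}.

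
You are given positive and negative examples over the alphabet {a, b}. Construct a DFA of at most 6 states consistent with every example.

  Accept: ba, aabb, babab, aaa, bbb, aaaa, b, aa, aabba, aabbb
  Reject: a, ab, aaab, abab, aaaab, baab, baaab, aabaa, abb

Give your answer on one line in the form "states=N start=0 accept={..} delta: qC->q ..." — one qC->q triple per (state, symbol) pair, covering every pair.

State merging on the prefix tree: take the shortest (then alphabetical) example prefix whose next move is undefined and point that move at state 0, else 1, else 2, ...; a target is out if some Accept/Reject pair would then sit in one state with the same input left (inseparable). If every existing state is out, open a new one.
a: 0a undefined. 0a->0: no, aabb/abb meet in 0 with "bb" left. Open state 1: 0a->1.
b: 0b undefined. 0b->0: no, ba/a meet in 1. 0b->1: no, bbb/abb meet in 1 with "bb" left. Open state 2: 0b->2.
aa: 1a undefined. 1a->0: no, aaa/a meet in 1. 1a->1: no, aabb/abb meet in 1 with "bb" left. 1a->2: ok.
ab: 1b undefined. 1b->0: no, b/abb meet in 2. 1b->1: ok.
ba: 2a undefined. 2a->0: no, babab/aaab meet in 2. 2a->1: no, ba/a meet in 1. 2a->2: ok.
bb: 2b undefined. 2b->0: no, ba/aabaa meet in 2. 2b->1: no, ba/aabaa meet in 2. 2b->2: no, ba/aaab meet in 2. Open state 3: 2b->3.
bbb: 3b undefined. 3b->0: no, aabba/a meet in 1. 3b->1: no, aabb/a meet in 1. 3b->2: no, aabbb/aaab meet in 3. 3b->3: no, aabb/aaab meet in 3. Open state 4: 3b->4.
aaba: 3a undefined. 3a->0: ok.
aabba: 4a undefined. 4a->0: ok.
aabbb: 4b undefined. 4b->0: ok.
All examples now run through 5 states with every (state, symbol) defined. Accept strings end in {0,2,4}, Reject strings end in {1,3}; accept={0,2,4}.

states=5 start=0 accept={0,2,4} delta: 0a->1 0b->2 1a->2 1b->1 2a->2 2b->3 3a->0 3b->4 4a->0 4b->0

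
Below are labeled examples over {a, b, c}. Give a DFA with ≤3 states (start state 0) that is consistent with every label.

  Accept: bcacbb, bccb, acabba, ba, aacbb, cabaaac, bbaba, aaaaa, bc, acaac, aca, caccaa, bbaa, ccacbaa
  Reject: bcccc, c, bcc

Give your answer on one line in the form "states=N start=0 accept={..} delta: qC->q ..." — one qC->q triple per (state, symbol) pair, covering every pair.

Grow the machine one transition at a time. Run the examples from 0; the earliest place one falls off (shortest prefix, ties alphabetical) gets sent to the lowest-numbered state that keeps every Accept/Reject pair distinguishable — a pair clashes when both reach the same state with identical unread suffix — and to a fresh state only if none does.
a: 0a undefined. 0a->0: ok.
b: 0b undefined. 0b->0: no, bc/c meet in 0 with "c" left. Open state 1: 0b->1.
c: 0c undefined. 0c->0: no, aaaaa/c meet in 0. 0c->1: ok.
ba: 1a undefined. 1a->0: no, cabaaac/c meet in 1. 1a->1: no, ba/c meet in 1. Open state 2: 1a->2.
bb: 1b undefined. 1b->0: no, aacbb/c meet in 1. 1b->1: no, aacbb/c meet in 1. 1b->2: ok.
bc: 1c undefined. 1c->0: ok.
bba: 2a undefined. 2a->0: no, acaac/bcccc meet in 1. 2a->1: no, bbaba/bcccc meet in 1. 2a->2: ok.
cab: 2b undefined. 2b->0: no, cabaaac/bcccc meet in 1. 2b->1: no, bcacbb/bcccc meet in 1. 2b->2: ok.
cac: 2c undefined. 2c->0: ok.
All examples now run through 3 states with every (state, symbol) defined. Accept strings end in {0,2}, Reject strings end in {1}; accept={0,2}.

states=3 start=0 accept={0,2} delta: 0a->0 0b->1 0c->1 1a->2 1b->2 1c->0 2a->2 2b->2 2c->0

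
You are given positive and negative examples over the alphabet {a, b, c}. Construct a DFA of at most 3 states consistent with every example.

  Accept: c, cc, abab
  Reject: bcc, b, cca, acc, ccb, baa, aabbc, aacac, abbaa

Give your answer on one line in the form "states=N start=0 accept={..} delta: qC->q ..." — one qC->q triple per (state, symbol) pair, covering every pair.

Grow the machine one transition at a time. Run the examples from 0; the earliest place one falls off (shortest prefix, ties alphabetical) gets sent to the lowest-numbered state that keeps every Accept/Reject pair distinguishable — a pair clashes when both reach the same state with identical unread suffix — and to a fresh state only if none does.
a: 0a undefined. 0a->0: no, cc/acc meet in 0 with "cc" left. Open state 1: 0a->1.
b: 0b undefined. 0b->0: no, cc/bcc meet in 0 with "cc" left. 0b->1: ok.
c: 0c undefined. 0c->0: ok.
aa: 1a undefined. 1a->0: ok.
ab: 1b undefined. 1b->0: no, c/aabbc meet in 0. 1b->1: no, abab/b meet in 1. Open state 2: 1b->2.
ac: 1c undefined. 1c->0: no, c/bcc meet in 0. 1c->1: ok.
aba: 2a undefined. 2a->0: no, abab/bcc meet in 1. 2a->1: ok.
abb: 2b undefined. 2b->0: no, c/abbaa meet in 0. 2b->1: ok.
aabbc: 2c undefined. 2c->0: no, c/aabbc meet in 0. 2c->1: ok.
All examples now run through 3 states with every (state, symbol) defined. Accept strings end in {0,2}, Reject strings end in {1}; accept={0,2}.

states=3 start=0 accept={0,2} delta: 0a->1 0b->1 0c->0 1a->0 1b->2 1c->1 2a->1 2b->1 2c->1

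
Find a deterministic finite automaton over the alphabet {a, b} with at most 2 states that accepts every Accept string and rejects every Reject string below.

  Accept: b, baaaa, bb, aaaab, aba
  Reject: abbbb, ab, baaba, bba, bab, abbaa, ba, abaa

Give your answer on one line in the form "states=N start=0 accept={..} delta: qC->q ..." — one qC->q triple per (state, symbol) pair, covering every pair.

State merging on the prefix tree: take the shortest (then alphabetical) example prefix whose next move is undefined and point that move at state 0, else 1, else 2, ...; a target is out if some Accept/Reject pair would then sit in one state with the same input left (inseparable). If every existing state is out, open a new one.
a: 0a undefined. 0a->0: no, b/ab meet in 0 with "b" left. Open state 1: 0a->1.
b: 0b undefined. 0b->0: ok.
aa: 1a undefined. 1a->0: ok.
ab: 1b undefined. 1b->0: no, b/abbbb meet in 0. 1b->1: ok.
All examples now run through 2 states with every (state, symbol) defined. Accept strings end in {0}, Reject strings end in {1}; accept={0}.

states=2 start=0 accept={0} delta: 0a->1 0b->0 1a->0 1b->1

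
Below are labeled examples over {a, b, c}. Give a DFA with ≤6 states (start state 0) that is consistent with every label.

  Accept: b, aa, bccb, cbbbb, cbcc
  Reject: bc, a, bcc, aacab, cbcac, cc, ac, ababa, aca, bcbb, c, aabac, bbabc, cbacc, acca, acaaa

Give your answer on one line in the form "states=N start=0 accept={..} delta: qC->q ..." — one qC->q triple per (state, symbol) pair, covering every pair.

states=5 start=0 accept={0,2} delta: 0a->1 0b->0 0c->1 1a->2 1b->2 1c->3 2a->0 2b->3 2c->3 3a->4 3b->0 3c->0 4a->0 4b->1 4c->1

State merging on the prefix tree: take the shortest (then alphabetical) example prefix whose next move is undefined and point that move at state 0, else 1, else 2, ...; a target is out if some Accept/Reject pair would then sit in one state with the same input left (inseparable). If every existing state is out, open a new one.
a: 0a undefined. 0a->0: no, aa/a meet in 0. Open state 1: 0a->1.
b: 0b undefined. 0b->0: ok.
c: 0c undefined. 0c->0: no, b/bc meet in 0. 0c->1: ok.
aa: 1a undefined. 1a->0: no, b/aacab meet in 0. 1a->1: no, aa/bc meet in 1. Open state 2: 1a->2.
ab: 1b undefined. 1b->0: no, b/bcbb meet in 0. 1b->1: no, cbbbb/bc meet in 1. 1b->2: ok.
ac: 1c undefined. 1c->0: no, b/bcc meet in 0. 1c->1: no, aa/aca meet in 2. 1c->2: no, aa/bcc meet in 2. Open state 3: 1c->3.
aab: 2b undefined. 2b->0: no, b/bcbb meet in 0. 2b->1: no, cbbbb/bc meet in 1. 2b->2: no, aa/bcbb meet in 2. 2b->3: ok.
aac: 2c undefined. 2c->0: no, b/bbabc meet in 0. 2c->1: no, cbcc/bcc meet in 3. 2c->2: no, aa/bbabc meet in 2. 2c->3: ok.
aba: 2a undefined. 2a->0: ok.
aca: 3a undefined. 3a->0: no, b/aacab meet in 0. 3a->1: no, b/acaaa meet in 0. 3a->2: no, aa/aca meet in 2. 3a->3: no, bccb/aacab meet in 3 with "b" left. Open state 4: 3a->4.
acc: 3c undefined. 3c->0: ok.
acaa: 4a undefined. 4a->0: ok.
bccb: 3b undefined. 3b->0: ok.
aabac: 4c undefined. 4c->0: no, b/cbcac meet in 0. 4c->1: ok.
aacab: 4b undefined. 4b->0: no, b/aacab meet in 0. 4b->1: ok.
All examples now run through 5 states with every (state, symbol) defined. Accept strings end in {0,2}, Reject strings end in {1,3,4}; accept={0,2}.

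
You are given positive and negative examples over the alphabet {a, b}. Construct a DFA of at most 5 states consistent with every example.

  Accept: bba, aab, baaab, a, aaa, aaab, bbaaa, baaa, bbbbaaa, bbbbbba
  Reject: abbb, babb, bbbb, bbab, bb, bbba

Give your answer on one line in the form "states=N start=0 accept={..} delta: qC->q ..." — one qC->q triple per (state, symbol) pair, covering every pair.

Grow the machine one transition at a time. Run the examples from 0; the earliest place one falls off (shortest prefix, ties alphabetical) gets sent to the lowest-numbered state that keeps every Accept/Reject pair distinguishable — a pair clashes when both reach the same state with identical unread suffix — and to a fresh state only if none does.
a: 0a undefined. 0a->0: ok.
b: 0b undefined. 0b->0: no, bba/abbb meet in 0. Open state 1: 0b->1.
ba: 1a undefined. 1a->0: ok.
bb: 1b undefined. 1b->0: no, bba/babb meet in 0. 1b->1: no, bba/bbba meet in 0. Open state 2: 1b->2.
bba: 2a undefined. 2a->0: no, aab/bbab meet in 1. 2a->1: ok.
bbb: 2b undefined. 2b->0: no, bba/bbbb meet in 1. 2b->1: no, bba/abbb meet in 1. 2b->2: no, bba/bbba meet in 1. Open state 3: 2b->3.
bbba: 3a undefined. 3a->0: no, a/bbba meet in 0. 3a->1: no, bba/bbba meet in 1. 3a->2: ok.
bbbb: 3b undefined. 3b->0: no, a/bbbb meet in 0. 3b->1: no, bba/bbbb meet in 1. 3b->2: ok.
All examples now run through 4 states with every (state, symbol) defined. Accept strings end in {0,1}, Reject strings end in {2,3}; accept={0,1}.

states=4 start=0 accept={0,1} delta: 0a->0 0b->1 1a->0 1b->2 2a->1 2b->3 3a->2 3b->2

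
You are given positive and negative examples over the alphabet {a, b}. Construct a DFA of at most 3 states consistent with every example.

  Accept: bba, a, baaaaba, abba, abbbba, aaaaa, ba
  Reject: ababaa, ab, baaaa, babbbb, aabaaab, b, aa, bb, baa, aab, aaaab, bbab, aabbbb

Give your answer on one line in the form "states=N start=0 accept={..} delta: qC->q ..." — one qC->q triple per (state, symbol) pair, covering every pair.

states=2 start=0 accept={1} delta: 0a->1 0b->0 1a->0 1b->0

State merging on the prefix tree: take the shortest (then alphabetical) example prefix whose next move is undefined and point that move at state 0, else 1, else 2, ...; a target is out if some Accept/Reject pair would then sit in one state with the same input left (inseparable). If every existing state is out, open a new one.
a: 0a undefined. 0a->0: no, a/aa meet in 0. Open state 1: 0a->1.
b: 0b undefined. 0b->0: ok.
aa: 1a undefined. 1a->0: ok.
ab: 1b undefined. 1b->0: ok.
All examples now run through 2 states with every (state, symbol) defined. Accept strings end in {1}, Reject strings end in {0}; accept={1}.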